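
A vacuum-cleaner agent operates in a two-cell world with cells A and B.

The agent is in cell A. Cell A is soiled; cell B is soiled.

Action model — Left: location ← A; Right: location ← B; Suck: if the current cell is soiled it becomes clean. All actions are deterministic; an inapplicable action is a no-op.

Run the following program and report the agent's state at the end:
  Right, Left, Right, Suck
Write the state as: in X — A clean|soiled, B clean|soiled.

Right (#1): in B — A soiled, B soiled
Left (#2): in A — A soiled, B soiled
Right (#3): in B — A soiled, B soiled
Suck (#4): in B — A soiled, B clean

in B — A soiled, B clean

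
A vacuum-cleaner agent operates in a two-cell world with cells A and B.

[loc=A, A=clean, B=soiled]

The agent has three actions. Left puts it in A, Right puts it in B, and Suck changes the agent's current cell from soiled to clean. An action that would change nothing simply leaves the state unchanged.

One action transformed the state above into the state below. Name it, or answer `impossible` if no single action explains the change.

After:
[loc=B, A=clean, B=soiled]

try  Left: in A — A clean, B soiled
try Right: in B — A clean, B soiled  ← match
try  Suck: in A — A clean, B soiled

Right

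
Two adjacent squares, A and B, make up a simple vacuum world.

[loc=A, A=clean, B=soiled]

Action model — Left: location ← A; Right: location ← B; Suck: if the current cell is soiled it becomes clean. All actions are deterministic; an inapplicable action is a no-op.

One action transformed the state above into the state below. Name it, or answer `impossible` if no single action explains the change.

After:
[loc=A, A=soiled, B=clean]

try  Left: (A; A:clean, B:soiled)
try Right: (B; A:clean, B:soiled)
try  Suck: (A; A:clean, B:soiled)
no single action produces the after-state

impossible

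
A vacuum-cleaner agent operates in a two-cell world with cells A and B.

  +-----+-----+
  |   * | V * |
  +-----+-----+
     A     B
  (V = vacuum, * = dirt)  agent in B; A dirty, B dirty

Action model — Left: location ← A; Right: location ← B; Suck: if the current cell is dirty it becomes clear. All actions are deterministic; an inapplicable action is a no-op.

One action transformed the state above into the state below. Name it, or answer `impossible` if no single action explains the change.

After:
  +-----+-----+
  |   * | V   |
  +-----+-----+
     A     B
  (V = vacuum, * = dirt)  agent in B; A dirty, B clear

Suck

try  Left: in A — A dirty, B dirty
try Right: in B — A dirty, B dirty
try  Suck: in B — A dirty, B clear  ← match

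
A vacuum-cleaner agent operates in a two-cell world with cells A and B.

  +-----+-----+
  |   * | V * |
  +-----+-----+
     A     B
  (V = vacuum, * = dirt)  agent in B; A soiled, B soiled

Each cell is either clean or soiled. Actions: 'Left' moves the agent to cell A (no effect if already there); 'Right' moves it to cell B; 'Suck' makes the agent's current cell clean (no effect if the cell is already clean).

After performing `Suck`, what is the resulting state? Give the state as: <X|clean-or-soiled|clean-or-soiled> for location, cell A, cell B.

start: <B|soiled|soiled>
[1] after Suck: <B|soiled|clean>

<B|soiled|clean>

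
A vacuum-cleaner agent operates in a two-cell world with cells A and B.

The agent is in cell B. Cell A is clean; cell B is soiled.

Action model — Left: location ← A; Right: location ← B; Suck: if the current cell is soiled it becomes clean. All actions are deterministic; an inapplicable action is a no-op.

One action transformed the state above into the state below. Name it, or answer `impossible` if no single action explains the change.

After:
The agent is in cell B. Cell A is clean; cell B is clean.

Suck

try  Left: (A; A:clean, B:soiled)
try Right: (B; A:clean, B:soiled)
try  Suck: (B; A:clean, B:clean)  ← match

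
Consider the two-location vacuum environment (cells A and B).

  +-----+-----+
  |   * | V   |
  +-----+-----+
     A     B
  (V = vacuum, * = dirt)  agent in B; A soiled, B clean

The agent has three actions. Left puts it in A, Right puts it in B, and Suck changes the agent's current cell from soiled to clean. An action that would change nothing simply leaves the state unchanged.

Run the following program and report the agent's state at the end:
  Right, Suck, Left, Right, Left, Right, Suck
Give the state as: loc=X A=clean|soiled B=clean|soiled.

t=1 Right ⇒ loc=B A=soiled B=clean
t=2 Suck ⇒ loc=B A=soiled B=clean
t=3 Left ⇒ loc=A A=soiled B=clean
t=4 Right ⇒ loc=B A=soiled B=clean
t=5 Left ⇒ loc=A A=soiled B=clean
t=6 Right ⇒ loc=B A=soiled B=clean
t=7 Suck ⇒ loc=B A=soiled B=clean

loc=B A=soiled B=clean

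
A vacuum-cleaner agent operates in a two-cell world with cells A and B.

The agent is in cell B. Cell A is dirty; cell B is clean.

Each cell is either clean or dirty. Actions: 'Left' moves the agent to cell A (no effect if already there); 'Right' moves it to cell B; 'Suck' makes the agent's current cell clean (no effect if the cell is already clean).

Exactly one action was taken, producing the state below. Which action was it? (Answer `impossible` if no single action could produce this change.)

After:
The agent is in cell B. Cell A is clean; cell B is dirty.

impossible

try  Left: in A — A dirty, B clean
try Right: in B — A dirty, B clean
try  Suck: in B — A dirty, B clean
no single action produces the after-state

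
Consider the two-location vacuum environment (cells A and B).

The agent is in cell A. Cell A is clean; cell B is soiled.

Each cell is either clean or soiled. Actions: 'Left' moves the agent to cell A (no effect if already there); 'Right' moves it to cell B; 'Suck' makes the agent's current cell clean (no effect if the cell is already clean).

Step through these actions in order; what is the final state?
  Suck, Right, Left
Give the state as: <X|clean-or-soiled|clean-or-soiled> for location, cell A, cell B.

<A|clean|soiled>

1. Suck → <A|clean|soiled>
2. Right → <B|clean|soiled>
3. Left → <A|clean|soiled>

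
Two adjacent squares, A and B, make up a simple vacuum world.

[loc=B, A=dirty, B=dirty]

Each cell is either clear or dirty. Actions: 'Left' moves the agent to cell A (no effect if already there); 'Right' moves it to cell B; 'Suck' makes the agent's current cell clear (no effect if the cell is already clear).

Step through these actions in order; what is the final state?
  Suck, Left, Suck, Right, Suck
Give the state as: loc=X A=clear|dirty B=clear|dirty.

loc=B A=clear B=clear

1) do Suck; now loc=B A=dirty B=clear
2) do Left; now loc=A A=dirty B=clear
3) do Suck; now loc=A A=clear B=clear
4) do Right; now loc=B A=clear B=clear
5) do Suck; now loc=B A=clear B=clear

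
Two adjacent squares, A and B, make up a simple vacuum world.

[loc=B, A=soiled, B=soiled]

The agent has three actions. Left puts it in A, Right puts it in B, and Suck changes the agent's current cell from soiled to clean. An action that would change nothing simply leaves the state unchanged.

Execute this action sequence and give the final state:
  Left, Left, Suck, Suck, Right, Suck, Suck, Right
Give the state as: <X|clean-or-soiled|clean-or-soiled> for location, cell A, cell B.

step 1/8 (Left): <A|soiled|soiled>
step 2/8 (Left): <A|soiled|soiled>
step 3/8 (Suck): <A|clean|soiled>
step 4/8 (Suck): <A|clean|soiled>
step 5/8 (Right): <B|clean|soiled>
step 6/8 (Suck): <B|clean|clean>
step 7/8 (Suck): <B|clean|clean>
step 8/8 (Right): <B|clean|clean>

<B|clean|clean>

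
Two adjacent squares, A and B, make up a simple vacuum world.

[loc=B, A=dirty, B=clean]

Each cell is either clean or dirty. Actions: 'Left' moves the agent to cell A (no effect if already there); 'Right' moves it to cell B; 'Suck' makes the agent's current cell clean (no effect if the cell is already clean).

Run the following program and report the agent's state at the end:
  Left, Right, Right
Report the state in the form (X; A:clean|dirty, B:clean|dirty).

(B; A:dirty, B:clean)

t=1 Left ⇒ (A; A:dirty, B:clean)
t=2 Right ⇒ (B; A:dirty, B:clean)
t=3 Right ⇒ (B; A:dirty, B:clean)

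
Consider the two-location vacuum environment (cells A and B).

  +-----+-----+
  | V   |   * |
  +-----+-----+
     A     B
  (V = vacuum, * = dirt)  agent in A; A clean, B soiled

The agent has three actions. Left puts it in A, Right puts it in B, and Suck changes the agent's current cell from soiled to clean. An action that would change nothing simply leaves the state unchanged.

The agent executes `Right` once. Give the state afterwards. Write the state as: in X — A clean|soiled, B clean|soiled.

start: in A — A clean, B soiled
[1] after Right: in B — A clean, B soiled

in B — A clean, B soiled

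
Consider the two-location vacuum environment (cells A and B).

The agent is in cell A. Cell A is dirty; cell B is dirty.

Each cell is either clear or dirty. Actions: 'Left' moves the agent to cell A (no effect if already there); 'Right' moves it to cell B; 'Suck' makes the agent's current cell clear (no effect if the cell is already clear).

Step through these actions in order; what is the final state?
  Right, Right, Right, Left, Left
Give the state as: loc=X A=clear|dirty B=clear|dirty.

Right (#1): loc=B A=dirty B=dirty
Right (#2): loc=B A=dirty B=dirty
Right (#3): loc=B A=dirty B=dirty
Left (#4): loc=A A=dirty B=dirty
Left (#5): loc=A A=dirty B=dirty

loc=A A=dirty B=dirty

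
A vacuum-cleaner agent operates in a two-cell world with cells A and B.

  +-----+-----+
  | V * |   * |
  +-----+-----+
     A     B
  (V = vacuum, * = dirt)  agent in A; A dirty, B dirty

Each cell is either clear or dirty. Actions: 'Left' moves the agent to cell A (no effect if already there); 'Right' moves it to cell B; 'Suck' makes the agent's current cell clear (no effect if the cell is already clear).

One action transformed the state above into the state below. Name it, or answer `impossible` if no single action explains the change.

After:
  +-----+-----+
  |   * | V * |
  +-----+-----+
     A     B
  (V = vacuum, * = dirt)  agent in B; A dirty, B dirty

Right

try  Left: <A|dirty|dirty>
try Right: <B|dirty|dirty>  ← match
try  Suck: <A|clear|dirty>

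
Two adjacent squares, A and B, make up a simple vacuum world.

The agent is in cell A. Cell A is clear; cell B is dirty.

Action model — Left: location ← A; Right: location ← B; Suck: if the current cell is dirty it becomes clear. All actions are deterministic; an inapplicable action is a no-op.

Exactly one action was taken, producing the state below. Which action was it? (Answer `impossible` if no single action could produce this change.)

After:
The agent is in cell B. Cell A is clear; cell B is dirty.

try  Left: <A|clear|dirty>
try Right: <B|clear|dirty>  ← match
try  Suck: <A|clear|dirty>

Right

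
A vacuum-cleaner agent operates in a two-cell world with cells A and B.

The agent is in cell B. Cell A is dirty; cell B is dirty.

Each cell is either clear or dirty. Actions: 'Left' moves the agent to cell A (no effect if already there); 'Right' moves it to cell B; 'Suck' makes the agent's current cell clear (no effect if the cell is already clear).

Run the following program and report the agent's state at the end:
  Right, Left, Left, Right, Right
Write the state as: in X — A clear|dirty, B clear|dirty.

in B — A dirty, B dirty

[1] after Right: in B — A dirty, B dirty
[2] after Left: in A — A dirty, B dirty
[3] after Left: in A — A dirty, B dirty
[4] after Right: in B — A dirty, B dirty
[5] after Right: in B — A dirty, B dirty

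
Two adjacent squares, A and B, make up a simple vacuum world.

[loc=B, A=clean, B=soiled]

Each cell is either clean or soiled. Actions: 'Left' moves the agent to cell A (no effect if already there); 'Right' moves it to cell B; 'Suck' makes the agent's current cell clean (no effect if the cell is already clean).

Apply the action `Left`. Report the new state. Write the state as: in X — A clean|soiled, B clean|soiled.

in A — A clean, B soiled

start: in B — A clean, B soiled
[1] after Left: in A — A clean, B soiled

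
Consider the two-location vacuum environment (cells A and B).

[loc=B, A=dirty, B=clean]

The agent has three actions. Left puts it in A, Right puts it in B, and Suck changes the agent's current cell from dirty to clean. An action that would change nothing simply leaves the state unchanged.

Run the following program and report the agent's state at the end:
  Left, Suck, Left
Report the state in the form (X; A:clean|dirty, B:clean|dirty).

1. Left → (A; A:dirty, B:clean)
2. Suck → (A; A:clean, B:clean)
3. Left → (A; A:clean, B:clean)

(A; A:clean, B:clean)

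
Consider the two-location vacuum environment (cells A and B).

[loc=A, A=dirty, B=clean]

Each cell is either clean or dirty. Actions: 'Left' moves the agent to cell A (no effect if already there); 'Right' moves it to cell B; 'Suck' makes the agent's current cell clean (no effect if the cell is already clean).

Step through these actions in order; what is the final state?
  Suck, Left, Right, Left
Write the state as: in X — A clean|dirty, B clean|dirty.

in A — A clean, B clean

t=1 Suck ⇒ in A — A clean, B clean
t=2 Left ⇒ in A — A clean, B clean
t=3 Right ⇒ in B — A clean, B clean
t=4 Left ⇒ in A — A clean, B clean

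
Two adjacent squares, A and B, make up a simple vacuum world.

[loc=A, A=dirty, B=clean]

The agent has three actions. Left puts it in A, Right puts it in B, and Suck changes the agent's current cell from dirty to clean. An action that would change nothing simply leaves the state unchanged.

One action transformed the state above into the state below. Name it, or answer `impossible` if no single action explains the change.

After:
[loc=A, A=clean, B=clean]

Suck

try  Left: <A|dirty|clean>
try Right: <B|dirty|clean>
try  Suck: <A|clean|clean>  ← match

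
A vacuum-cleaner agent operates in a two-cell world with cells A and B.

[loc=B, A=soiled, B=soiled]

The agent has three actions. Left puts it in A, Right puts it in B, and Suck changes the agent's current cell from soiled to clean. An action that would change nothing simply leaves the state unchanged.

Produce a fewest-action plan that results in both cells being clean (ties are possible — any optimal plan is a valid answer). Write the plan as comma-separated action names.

1. Suck → in B — A soiled, B clean
2. Left → in A — A soiled, B clean
3. Suck → in A — A clean, B clean
min 3: Suck B + move + Suck A

Suck, Left, Suck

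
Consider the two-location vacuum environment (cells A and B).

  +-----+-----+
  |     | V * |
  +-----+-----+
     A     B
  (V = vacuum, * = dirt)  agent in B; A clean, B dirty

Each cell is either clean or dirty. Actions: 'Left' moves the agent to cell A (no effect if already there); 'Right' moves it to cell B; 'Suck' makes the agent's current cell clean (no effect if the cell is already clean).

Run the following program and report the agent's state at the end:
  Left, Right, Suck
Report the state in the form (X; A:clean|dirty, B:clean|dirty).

[1] after Left: (A; A:clean, B:dirty)
[2] after Right: (B; A:clean, B:dirty)
[3] after Suck: (B; A:clean, B:clean)

(B; A:clean, B:clean)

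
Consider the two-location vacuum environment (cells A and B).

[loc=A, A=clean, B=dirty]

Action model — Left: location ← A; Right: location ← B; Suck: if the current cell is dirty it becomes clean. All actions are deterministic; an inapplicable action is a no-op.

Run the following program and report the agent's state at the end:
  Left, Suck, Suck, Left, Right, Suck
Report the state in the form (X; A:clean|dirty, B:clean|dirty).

t=1 Left ⇒ (A; A:clean, B:dirty)
t=2 Suck ⇒ (A; A:clean, B:dirty)
t=3 Suck ⇒ (A; A:clean, B:dirty)
t=4 Left ⇒ (A; A:clean, B:dirty)
t=5 Right ⇒ (B; A:clean, B:dirty)
t=6 Suck ⇒ (B; A:clean, B:clean)

(B; A:clean, B:clean)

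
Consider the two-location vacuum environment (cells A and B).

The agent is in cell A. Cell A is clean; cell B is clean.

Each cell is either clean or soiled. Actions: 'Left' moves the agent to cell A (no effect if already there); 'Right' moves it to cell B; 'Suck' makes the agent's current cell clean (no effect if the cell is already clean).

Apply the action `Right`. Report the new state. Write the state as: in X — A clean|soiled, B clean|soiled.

in B — A clean, B clean

start: in A — A clean, B clean
t=1 Right ⇒ in B — A clean, B clean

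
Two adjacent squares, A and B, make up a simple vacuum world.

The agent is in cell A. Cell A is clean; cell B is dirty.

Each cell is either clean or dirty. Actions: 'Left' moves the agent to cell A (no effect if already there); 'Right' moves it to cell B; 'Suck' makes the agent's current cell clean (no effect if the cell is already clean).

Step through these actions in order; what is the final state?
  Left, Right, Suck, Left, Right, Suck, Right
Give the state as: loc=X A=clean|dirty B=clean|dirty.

loc=B A=clean B=clean

step 1/7 (Left): loc=A A=clean B=dirty
step 2/7 (Right): loc=B A=clean B=dirty
step 3/7 (Suck): loc=B A=clean B=clean
step 4/7 (Left): loc=A A=clean B=clean
step 5/7 (Right): loc=B A=clean B=clean
step 6/7 (Suck): loc=B A=clean B=clean
step 7/7 (Right): loc=B A=clean B=clean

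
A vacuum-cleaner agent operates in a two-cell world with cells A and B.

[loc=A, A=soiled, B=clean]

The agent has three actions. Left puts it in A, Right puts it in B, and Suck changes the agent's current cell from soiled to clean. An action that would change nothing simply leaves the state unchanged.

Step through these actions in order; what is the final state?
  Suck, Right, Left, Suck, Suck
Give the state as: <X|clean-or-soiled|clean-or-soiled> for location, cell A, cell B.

<A|clean|clean>

step 1/5 (Suck): <A|clean|clean>
step 2/5 (Right): <B|clean|clean>
step 3/5 (Left): <A|clean|clean>
step 4/5 (Suck): <A|clean|clean>
step 5/5 (Suck): <A|clean|clean>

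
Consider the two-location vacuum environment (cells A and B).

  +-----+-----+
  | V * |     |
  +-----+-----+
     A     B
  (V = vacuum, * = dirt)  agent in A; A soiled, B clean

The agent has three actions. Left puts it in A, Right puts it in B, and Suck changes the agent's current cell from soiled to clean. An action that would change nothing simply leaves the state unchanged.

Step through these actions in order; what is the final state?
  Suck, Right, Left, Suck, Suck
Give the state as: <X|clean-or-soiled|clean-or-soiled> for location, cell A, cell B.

<A|clean|clean>

[1] after Suck: <A|clean|clean>
[2] after Right: <B|clean|clean>
[3] after Left: <A|clean|clean>
[4] after Suck: <A|clean|clean>
[5] after Suck: <A|clean|clean>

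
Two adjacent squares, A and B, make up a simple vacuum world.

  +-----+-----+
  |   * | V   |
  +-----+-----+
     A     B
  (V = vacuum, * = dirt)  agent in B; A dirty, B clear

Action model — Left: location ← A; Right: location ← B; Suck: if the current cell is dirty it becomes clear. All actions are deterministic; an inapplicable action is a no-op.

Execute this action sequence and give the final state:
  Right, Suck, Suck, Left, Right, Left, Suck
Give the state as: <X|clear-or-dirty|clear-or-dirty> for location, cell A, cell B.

1. Right → <B|dirty|clear>
2. Suck → <B|dirty|clear>
3. Suck → <B|dirty|clear>
4. Left → <A|dirty|clear>
5. Right → <B|dirty|clear>
6. Left → <A|dirty|clear>
7. Suck → <A|clear|clear>

<A|clear|clear>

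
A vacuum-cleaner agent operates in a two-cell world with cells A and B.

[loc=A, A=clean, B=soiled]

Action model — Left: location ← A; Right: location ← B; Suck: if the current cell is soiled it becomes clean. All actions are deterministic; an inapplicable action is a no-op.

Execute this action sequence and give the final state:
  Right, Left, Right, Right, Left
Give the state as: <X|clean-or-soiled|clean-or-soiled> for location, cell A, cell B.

<A|clean|soiled>

1. Right → <B|clean|soiled>
2. Left → <A|clean|soiled>
3. Right → <B|clean|soiled>
4. Right → <B|clean|soiled>
5. Left → <A|clean|soiled>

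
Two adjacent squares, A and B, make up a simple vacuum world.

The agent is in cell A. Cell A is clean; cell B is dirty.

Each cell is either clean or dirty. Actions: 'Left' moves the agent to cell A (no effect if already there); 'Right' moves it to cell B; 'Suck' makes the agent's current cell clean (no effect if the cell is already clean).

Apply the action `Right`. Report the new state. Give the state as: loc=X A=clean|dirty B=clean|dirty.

loc=B A=clean B=dirty

start: loc=A A=clean B=dirty
1) do Right; now loc=B A=clean B=dirty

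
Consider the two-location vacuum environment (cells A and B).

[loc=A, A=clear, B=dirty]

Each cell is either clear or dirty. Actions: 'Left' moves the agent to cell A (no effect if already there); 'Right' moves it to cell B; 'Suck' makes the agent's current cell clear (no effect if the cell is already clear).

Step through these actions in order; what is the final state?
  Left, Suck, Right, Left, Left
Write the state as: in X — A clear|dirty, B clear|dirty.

in A — A clear, B dirty

step 1/5 (Left): in A — A clear, B dirty
step 2/5 (Suck): in A — A clear, B dirty
step 3/5 (Right): in B — A clear, B dirty
step 4/5 (Left): in A — A clear, B dirty
step 5/5 (Left): in A — A clear, B dirty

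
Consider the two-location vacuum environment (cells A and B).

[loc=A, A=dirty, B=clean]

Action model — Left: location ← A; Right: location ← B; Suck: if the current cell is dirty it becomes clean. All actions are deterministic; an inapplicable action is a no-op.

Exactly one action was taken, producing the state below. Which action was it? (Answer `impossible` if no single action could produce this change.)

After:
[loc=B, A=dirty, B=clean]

Right

try  Left: <A|dirty|clean>
try Right: <B|dirty|clean>  ← match
try  Suck: <A|clean|clean>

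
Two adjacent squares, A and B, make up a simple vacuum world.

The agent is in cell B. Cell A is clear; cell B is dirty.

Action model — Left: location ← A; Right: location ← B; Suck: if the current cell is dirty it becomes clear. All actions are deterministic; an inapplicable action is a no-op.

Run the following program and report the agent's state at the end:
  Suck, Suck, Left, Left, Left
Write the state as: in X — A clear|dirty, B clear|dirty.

t=1 Suck ⇒ in B — A clear, B clear
t=2 Suck ⇒ in B — A clear, B clear
t=3 Left ⇒ in A — A clear, B clear
t=4 Left ⇒ in A — A clear, B clear
t=5 Left ⇒ in A — A clear, B clear

in A — A clear, B clear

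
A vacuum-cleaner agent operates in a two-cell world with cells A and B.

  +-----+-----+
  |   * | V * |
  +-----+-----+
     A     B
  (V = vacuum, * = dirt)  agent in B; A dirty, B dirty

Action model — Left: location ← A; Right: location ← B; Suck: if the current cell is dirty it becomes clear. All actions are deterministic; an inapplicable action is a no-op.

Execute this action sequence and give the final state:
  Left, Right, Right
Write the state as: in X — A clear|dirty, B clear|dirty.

in B — A dirty, B dirty

t=1 Left ⇒ in A — A dirty, B dirty
t=2 Right ⇒ in B — A dirty, B dirty
t=3 Right ⇒ in B — A dirty, B dirty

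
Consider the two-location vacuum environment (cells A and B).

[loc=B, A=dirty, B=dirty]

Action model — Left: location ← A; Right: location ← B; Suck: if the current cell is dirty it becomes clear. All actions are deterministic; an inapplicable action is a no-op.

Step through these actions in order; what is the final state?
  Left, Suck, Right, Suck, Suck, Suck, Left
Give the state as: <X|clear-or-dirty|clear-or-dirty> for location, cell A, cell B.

<A|clear|clear>

Left (#1): <A|dirty|dirty>
Suck (#2): <A|clear|dirty>
Right (#3): <B|clear|dirty>
Suck (#4): <B|clear|clear>
Suck (#5): <B|clear|clear>
Suck (#6): <B|clear|clear>
Left (#7): <A|clear|clear>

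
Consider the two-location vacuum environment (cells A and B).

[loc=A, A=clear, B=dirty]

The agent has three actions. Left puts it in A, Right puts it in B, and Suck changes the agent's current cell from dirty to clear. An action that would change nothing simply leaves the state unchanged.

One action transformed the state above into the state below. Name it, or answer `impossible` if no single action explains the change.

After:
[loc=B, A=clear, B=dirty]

Right

try  Left: (A; A:clear, B:dirty)
try Right: (B; A:clear, B:dirty)  ← match
try  Suck: (A; A:clear, B:dirty)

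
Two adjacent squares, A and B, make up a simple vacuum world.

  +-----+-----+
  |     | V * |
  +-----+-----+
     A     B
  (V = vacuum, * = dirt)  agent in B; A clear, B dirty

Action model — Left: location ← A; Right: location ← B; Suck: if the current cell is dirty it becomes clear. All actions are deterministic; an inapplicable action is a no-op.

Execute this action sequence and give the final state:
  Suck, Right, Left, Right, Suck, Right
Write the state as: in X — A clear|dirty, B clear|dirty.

t=1 Suck ⇒ in B — A clear, B clear
t=2 Right ⇒ in B — A clear, B clear
t=3 Left ⇒ in A — A clear, B clear
t=4 Right ⇒ in B — A clear, B clear
t=5 Suck ⇒ in B — A clear, B clear
t=6 Right ⇒ in B — A clear, B clear

in B — A clear, B clear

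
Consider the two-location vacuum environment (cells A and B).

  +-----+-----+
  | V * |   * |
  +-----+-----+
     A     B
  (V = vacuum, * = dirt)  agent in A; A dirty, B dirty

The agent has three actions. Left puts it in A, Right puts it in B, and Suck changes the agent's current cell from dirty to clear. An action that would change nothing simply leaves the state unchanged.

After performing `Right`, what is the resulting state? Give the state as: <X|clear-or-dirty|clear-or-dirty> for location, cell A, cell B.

<B|dirty|dirty>

start: <A|dirty|dirty>
Right (#1): <B|dirty|dirty>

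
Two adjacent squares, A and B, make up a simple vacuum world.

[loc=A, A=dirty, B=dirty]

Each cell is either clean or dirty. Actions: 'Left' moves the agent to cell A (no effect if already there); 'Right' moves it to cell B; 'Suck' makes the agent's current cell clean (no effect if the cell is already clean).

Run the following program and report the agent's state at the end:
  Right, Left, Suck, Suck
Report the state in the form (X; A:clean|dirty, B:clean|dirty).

step 1/4 (Right): (B; A:dirty, B:dirty)
step 2/4 (Left): (A; A:dirty, B:dirty)
step 3/4 (Suck): (A; A:clean, B:dirty)
step 4/4 (Suck): (A; A:clean, B:dirty)

(A; A:clean, B:dirty)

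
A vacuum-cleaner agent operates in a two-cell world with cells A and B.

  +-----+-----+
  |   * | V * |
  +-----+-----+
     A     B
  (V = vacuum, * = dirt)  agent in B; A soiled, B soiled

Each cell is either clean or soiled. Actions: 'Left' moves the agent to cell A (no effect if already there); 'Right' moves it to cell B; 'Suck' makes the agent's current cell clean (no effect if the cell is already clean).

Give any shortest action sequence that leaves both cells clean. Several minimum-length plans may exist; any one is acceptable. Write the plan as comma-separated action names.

Suck, Left, Suck

step 1/3 (Suck): in B — A soiled, B clean
step 2/3 (Left): in A — A soiled, B clean
step 3/3 (Suck): in A — A clean, B clean
min 3: Suck B + move + Suck A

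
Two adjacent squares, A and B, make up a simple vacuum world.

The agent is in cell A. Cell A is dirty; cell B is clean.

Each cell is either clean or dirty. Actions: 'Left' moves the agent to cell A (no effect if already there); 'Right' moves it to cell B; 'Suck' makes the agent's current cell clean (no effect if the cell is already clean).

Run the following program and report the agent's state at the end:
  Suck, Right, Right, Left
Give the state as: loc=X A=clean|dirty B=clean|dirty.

1. Suck → loc=A A=clean B=clean
2. Right → loc=B A=clean B=clean
3. Right → loc=B A=clean B=clean
4. Left → loc=A A=clean B=clean

loc=A A=clean B=clean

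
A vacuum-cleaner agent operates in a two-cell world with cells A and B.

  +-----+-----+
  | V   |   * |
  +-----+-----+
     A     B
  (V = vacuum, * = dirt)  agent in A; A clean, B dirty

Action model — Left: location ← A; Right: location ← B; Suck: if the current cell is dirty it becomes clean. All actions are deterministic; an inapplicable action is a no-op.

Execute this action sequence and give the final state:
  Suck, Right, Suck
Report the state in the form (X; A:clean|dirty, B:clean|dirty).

1. Suck → (A; A:clean, B:dirty)
2. Right → (B; A:clean, B:dirty)
3. Suck → (B; A:clean, B:clean)

(B; A:clean, B:clean)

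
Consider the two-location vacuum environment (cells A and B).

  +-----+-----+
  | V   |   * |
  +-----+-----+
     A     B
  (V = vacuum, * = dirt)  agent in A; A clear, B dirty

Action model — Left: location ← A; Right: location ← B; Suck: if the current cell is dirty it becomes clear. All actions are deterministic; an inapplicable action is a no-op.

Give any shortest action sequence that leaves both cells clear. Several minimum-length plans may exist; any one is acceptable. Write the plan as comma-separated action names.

t=1 Right ⇒ in B — A clear, B dirty
t=2 Suck ⇒ in B — A clear, B clear
min 2: go B then Suck

Right, Suck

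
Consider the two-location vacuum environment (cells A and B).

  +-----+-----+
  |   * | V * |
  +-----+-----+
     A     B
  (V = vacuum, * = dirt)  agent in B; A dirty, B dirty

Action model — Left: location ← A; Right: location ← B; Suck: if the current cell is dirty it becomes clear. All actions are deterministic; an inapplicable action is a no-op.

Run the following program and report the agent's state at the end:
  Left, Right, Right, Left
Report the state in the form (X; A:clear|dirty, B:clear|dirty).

t=1 Left ⇒ (A; A:dirty, B:dirty)
t=2 Right ⇒ (B; A:dirty, B:dirty)
t=3 Right ⇒ (B; A:dirty, B:dirty)
t=4 Left ⇒ (A; A:dirty, B:dirty)

(A; A:dirty, B:dirty)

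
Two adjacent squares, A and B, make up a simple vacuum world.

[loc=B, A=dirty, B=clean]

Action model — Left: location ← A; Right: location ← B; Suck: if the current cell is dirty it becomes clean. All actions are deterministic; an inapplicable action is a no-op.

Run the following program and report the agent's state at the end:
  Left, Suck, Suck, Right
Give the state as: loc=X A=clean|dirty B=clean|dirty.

Left (#1): loc=A A=dirty B=clean
Suck (#2): loc=A A=clean B=clean
Suck (#3): loc=A A=clean B=clean
Right (#4): loc=B A=clean B=clean

loc=B A=clean B=clean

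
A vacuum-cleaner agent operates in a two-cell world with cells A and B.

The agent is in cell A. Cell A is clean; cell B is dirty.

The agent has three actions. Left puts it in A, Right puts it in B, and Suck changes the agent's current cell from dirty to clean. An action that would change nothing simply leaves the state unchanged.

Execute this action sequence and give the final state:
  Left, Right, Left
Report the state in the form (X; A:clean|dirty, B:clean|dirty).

(A; A:clean, B:dirty)

1) do Left; now (A; A:clean, B:dirty)
2) do Right; now (B; A:clean, B:dirty)
3) do Left; now (A; A:clean, B:dirty)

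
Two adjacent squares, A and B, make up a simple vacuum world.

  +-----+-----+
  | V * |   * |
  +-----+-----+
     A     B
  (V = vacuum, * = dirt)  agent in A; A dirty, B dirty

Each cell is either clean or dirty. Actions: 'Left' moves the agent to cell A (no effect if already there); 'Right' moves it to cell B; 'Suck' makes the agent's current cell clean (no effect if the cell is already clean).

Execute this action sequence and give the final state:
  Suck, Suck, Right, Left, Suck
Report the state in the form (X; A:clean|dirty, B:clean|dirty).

(A; A:clean, B:dirty)

step 1/5 (Suck): (A; A:clean, B:dirty)
step 2/5 (Suck): (A; A:clean, B:dirty)
step 3/5 (Right): (B; A:clean, B:dirty)
step 4/5 (Left): (A; A:clean, B:dirty)
step 5/5 (Suck): (A; A:clean, B:dirty)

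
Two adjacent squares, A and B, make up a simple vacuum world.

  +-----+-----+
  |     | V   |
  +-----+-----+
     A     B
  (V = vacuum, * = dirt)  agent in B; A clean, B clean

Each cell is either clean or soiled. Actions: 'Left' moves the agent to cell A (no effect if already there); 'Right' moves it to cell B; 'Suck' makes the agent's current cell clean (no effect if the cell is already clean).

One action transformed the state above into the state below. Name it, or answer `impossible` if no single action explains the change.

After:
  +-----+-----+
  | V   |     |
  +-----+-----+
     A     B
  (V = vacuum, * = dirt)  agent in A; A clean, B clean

Left

try  Left: in A — A clean, B clean  ← match
try Right: in B — A clean, B clean
try  Suck: in B — A clean, B clean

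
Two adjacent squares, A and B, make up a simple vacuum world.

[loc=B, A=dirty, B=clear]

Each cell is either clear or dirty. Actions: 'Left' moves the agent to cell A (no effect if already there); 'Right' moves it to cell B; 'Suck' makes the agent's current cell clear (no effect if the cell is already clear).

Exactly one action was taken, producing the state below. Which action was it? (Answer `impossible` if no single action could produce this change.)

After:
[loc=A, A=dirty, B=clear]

Left

try  Left: loc=A A=dirty B=clear  ← match
try Right: loc=B A=dirty B=clear
try  Suck: loc=B A=dirty B=clear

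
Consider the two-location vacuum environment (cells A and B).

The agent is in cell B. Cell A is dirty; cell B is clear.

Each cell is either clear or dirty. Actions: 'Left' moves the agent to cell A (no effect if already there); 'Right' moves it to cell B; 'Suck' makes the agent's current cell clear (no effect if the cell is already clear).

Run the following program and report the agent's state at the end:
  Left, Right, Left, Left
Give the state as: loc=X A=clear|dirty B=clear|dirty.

1. Left → loc=A A=dirty B=clear
2. Right → loc=B A=dirty B=clear
3. Left → loc=A A=dirty B=clear
4. Left → loc=A A=dirty B=clear

loc=A A=dirty B=clear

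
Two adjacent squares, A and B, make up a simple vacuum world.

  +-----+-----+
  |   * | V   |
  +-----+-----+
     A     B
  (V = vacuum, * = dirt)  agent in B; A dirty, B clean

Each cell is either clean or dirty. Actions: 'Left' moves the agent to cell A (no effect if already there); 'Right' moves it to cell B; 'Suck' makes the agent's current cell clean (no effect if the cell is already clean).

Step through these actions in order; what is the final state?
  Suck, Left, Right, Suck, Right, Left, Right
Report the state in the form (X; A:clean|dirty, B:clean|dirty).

step 1/7 (Suck): (B; A:dirty, B:clean)
step 2/7 (Left): (A; A:dirty, B:clean)
step 3/7 (Right): (B; A:dirty, B:clean)
step 4/7 (Suck): (B; A:dirty, B:clean)
step 5/7 (Right): (B; A:dirty, B:clean)
step 6/7 (Left): (A; A:dirty, B:clean)
step 7/7 (Right): (B; A:dirty, B:clean)

(B; A:dirty, B:clean)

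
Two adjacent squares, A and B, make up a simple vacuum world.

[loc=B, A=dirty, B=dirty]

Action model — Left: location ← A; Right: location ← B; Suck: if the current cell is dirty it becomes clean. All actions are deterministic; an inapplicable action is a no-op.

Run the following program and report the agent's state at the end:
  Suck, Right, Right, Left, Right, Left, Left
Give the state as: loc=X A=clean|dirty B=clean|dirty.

step 1/7 (Suck): loc=B A=dirty B=clean
step 2/7 (Right): loc=B A=dirty B=clean
step 3/7 (Right): loc=B A=dirty B=clean
step 4/7 (Left): loc=A A=dirty B=clean
step 5/7 (Right): loc=B A=dirty B=clean
step 6/7 (Left): loc=A A=dirty B=clean
step 7/7 (Left): loc=A A=dirty B=clean

loc=A A=dirty B=clean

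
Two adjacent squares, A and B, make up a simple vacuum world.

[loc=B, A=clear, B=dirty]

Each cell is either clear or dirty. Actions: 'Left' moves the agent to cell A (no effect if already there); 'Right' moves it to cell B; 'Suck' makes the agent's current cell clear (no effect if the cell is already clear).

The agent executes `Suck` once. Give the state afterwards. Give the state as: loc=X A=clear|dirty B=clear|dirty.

start: loc=B A=clear B=dirty
1) do Suck; now loc=B A=clear B=clear

loc=B A=clear B=clear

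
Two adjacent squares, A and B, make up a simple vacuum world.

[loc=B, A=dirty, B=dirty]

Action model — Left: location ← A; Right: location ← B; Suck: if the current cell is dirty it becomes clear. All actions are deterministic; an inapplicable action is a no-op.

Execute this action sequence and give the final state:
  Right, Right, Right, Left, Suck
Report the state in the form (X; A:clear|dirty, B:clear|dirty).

step 1/5 (Right): (B; A:dirty, B:dirty)
step 2/5 (Right): (B; A:dirty, B:dirty)
step 3/5 (Right): (B; A:dirty, B:dirty)
step 4/5 (Left): (A; A:dirty, B:dirty)
step 5/5 (Suck): (A; A:clear, B:dirty)

(A; A:clear, B:dirty)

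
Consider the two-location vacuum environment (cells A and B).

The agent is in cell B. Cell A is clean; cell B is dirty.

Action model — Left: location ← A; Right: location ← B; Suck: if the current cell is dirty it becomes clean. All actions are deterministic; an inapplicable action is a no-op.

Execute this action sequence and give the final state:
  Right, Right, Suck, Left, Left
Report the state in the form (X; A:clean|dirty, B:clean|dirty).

(A; A:clean, B:clean)

1) do Right; now (B; A:clean, B:dirty)
2) do Right; now (B; A:clean, B:dirty)
3) do Suck; now (B; A:clean, B:clean)
4) do Left; now (A; A:clean, B:clean)
5) do Left; now (A; A:clean, B:clean)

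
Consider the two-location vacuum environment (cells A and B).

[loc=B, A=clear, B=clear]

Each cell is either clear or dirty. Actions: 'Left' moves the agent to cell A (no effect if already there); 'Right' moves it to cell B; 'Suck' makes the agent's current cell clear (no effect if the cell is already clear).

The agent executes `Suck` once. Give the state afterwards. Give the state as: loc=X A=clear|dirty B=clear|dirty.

start: loc=B A=clear B=clear
1. Suck → loc=B A=clear B=clear

loc=B A=clear B=clear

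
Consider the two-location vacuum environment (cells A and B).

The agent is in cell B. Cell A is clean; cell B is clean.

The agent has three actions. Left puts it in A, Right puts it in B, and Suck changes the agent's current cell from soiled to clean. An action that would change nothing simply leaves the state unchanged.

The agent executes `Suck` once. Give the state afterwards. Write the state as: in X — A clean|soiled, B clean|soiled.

start: in B — A clean, B clean
1. Suck → in B — A clean, B clean

in B — A clean, B clean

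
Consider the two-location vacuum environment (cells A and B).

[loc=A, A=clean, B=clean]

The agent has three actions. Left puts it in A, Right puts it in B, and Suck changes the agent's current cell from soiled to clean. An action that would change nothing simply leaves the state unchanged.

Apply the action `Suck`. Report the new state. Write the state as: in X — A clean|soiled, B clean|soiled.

in A — A clean, B clean

start: in A — A clean, B clean
1) do Suck; now in A — A clean, B clean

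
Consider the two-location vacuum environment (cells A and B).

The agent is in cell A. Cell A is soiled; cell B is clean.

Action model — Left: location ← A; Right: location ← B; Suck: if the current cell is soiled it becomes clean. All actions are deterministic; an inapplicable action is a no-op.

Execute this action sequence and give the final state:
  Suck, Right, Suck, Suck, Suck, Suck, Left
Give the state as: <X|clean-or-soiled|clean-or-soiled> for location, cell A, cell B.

<A|clean|clean>

1. Suck → <A|clean|clean>
2. Right → <B|clean|clean>
3. Suck → <B|clean|clean>
4. Suck → <B|clean|clean>
5. Suck → <B|clean|clean>
6. Suck → <B|clean|clean>
7. Left → <A|clean|clean>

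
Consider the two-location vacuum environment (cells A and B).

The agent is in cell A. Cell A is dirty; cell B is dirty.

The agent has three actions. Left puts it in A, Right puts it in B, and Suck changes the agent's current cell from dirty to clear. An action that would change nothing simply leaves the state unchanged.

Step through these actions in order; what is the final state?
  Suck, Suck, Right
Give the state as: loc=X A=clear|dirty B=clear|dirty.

loc=B A=clear B=dirty

[1] after Suck: loc=A A=clear B=dirty
[2] after Suck: loc=A A=clear B=dirty
[3] after Right: loc=B A=clear B=dirty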